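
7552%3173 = 1206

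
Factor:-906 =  - 2^1*3^1* 151^1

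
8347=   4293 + 4054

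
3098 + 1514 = 4612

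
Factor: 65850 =2^1 * 3^1*5^2*439^1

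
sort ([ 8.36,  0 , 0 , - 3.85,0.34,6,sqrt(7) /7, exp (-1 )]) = [- 3.85,0,  0,0.34, exp ( - 1),sqrt(7) /7,6,  8.36 ]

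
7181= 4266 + 2915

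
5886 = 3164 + 2722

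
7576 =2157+5419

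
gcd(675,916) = 1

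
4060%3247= 813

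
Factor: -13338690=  - 2^1*3^1*5^1*444623^1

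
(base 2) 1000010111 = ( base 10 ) 535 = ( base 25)la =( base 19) 193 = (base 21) 14A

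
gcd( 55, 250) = 5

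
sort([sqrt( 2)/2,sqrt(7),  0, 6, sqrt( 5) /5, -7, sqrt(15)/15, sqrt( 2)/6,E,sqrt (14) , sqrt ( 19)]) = [ - 7,  0,sqrt (2)/6, sqrt(15)/15,sqrt(5)/5,sqrt(2)/2,  sqrt( 7 ), E,  sqrt(14) , sqrt( 19 ),6] 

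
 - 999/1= - 999=- 999.00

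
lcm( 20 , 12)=60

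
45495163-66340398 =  - 20845235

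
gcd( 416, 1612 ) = 52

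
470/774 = 235/387 = 0.61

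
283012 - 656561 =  - 373549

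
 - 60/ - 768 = 5/64 = 0.08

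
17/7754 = 17/7754  =  0.00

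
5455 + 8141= 13596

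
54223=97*559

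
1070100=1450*738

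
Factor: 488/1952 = 2^( - 2 ) =1/4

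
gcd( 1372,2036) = 4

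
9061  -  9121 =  - 60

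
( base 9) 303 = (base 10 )246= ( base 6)1050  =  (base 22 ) b4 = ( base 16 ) F6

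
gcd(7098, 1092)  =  546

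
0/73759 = 0= 0.00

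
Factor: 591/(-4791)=-197^1 * 1597^( - 1 )=- 197/1597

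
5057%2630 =2427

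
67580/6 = 11263 + 1/3 = 11263.33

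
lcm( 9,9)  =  9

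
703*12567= 8834601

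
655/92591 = 655/92591 = 0.01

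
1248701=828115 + 420586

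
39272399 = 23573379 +15699020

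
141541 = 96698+44843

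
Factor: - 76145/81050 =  - 2^(  -  1)*5^( - 1)*97^1*157^1*1621^( - 1) = - 15229/16210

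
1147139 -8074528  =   - 6927389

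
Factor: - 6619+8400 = 1781 = 13^1*137^1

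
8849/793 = 11 + 126/793 =11.16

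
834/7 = 834/7= 119.14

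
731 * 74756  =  54646636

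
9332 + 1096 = 10428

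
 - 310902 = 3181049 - 3491951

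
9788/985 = 9 + 923/985  =  9.94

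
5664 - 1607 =4057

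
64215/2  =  32107 + 1/2 = 32107.50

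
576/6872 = 72/859 = 0.08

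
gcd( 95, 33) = 1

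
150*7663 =1149450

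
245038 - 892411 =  - 647373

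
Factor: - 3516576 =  - 2^5* 3^1*7^1*5233^1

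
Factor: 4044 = 2^2*3^1*337^1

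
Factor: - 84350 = - 2^1*5^2*7^1 *241^1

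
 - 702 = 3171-3873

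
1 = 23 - 22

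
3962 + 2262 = 6224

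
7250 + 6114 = 13364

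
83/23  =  83/23 = 3.61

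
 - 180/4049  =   - 1  +  3869/4049= - 0.04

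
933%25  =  8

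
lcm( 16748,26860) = 1423580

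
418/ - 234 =-209/117  =  -1.79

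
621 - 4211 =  - 3590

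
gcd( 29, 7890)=1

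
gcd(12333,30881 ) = 1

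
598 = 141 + 457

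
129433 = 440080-310647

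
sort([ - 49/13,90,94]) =[ - 49/13,  90,94 ]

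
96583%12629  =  8180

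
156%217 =156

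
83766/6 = 13961 = 13961.00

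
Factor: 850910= 2^1 *5^1*85091^1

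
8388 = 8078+310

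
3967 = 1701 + 2266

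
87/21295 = 87/21295 = 0.00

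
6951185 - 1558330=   5392855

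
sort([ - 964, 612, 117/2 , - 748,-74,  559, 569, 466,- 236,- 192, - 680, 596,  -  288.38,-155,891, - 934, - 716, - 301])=[ - 964,-934, - 748, - 716, - 680 ,-301, - 288.38, -236,-192,  -  155 ,-74 , 117/2, 466, 559, 569, 596,612, 891 ]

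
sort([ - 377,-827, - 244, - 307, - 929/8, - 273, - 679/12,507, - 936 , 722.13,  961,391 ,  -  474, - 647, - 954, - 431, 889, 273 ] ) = [-954 ,  -  936,  -  827 ,  -  647, - 474,-431, - 377, - 307,  -  273, - 244,  -  929/8,  -  679/12, 273,391,  507,722.13, 889,  961 ]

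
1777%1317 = 460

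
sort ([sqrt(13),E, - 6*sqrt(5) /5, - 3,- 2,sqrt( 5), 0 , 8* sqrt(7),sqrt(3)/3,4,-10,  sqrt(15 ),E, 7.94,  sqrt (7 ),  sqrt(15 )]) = [ - 10, - 3, - 6*sqrt (5 )/5, - 2,0,sqrt(3 )/3,sqrt ( 5 ),sqrt(7 ),E,  E,sqrt( 13 ), sqrt(15 ) , sqrt (15),4,  7.94,8*sqrt(7 )] 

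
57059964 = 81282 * 702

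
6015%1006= 985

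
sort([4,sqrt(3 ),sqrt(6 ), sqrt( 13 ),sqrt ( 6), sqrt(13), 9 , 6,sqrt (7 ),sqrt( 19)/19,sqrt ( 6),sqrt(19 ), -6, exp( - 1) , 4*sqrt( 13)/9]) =[ - 6,sqrt ( 19)/19 , exp ( - 1), 4*sqrt( 13)/9,sqrt (3 ),sqrt ( 6),sqrt(6),sqrt ( 6) , sqrt(7),sqrt( 13),sqrt( 13),4,sqrt ( 19),6,9 ] 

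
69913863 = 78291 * 893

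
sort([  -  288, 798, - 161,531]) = [-288, - 161,531,  798]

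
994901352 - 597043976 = 397857376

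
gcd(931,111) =1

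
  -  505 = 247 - 752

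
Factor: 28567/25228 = 2^( - 2)*7^1*11^1 * 17^(- 1) = 77/68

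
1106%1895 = 1106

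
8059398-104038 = 7955360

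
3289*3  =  9867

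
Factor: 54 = 2^1*3^3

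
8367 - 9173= - 806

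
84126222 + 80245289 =164371511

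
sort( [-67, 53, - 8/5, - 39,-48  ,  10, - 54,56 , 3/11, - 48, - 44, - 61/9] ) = [ - 67 , - 54, - 48, - 48 , - 44, - 39, - 61/9, - 8/5, 3/11, 10, 53, 56] 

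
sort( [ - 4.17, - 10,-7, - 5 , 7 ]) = [ - 10, - 7, - 5, - 4.17, 7 ] 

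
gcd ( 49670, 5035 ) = 5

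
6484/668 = 9 + 118/167 =9.71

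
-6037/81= - 6037/81=-74.53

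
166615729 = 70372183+96243546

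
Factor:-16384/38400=-2^5*3^( - 1)*5^( - 2) = -32/75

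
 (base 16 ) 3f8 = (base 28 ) 188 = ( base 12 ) 708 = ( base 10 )1016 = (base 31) 11o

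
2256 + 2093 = 4349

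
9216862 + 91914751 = 101131613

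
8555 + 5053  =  13608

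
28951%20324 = 8627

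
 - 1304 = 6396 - 7700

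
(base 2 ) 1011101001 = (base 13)454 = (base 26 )12H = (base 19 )214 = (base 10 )745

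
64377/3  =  21459 = 21459.00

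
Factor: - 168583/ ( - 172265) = 5^( - 1 )*131^( - 1)*641^1= 641/655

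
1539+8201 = 9740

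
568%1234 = 568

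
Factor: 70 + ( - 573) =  - 503  =  - 503^1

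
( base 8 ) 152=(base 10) 106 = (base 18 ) 5G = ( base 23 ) 4E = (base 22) 4i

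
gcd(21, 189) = 21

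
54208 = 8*6776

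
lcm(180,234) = 2340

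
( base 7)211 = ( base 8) 152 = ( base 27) 3p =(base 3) 10221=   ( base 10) 106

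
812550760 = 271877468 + 540673292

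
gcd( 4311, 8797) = 1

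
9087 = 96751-87664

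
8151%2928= 2295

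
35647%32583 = 3064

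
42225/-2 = -42225/2 = - 21112.50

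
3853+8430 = 12283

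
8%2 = 0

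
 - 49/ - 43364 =49/43364= 0.00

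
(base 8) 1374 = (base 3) 1001022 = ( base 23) 1A5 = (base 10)764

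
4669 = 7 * 667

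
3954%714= 384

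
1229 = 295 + 934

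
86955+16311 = 103266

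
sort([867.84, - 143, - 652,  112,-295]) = [- 652, - 295, - 143,112, 867.84 ]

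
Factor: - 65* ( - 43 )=2795  =  5^1*13^1*43^1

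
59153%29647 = 29506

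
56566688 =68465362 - 11898674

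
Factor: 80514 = 2^1 * 3^4*7^1*71^1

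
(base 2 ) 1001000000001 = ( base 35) 3QO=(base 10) 4609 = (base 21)a9a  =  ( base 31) 4ol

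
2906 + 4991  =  7897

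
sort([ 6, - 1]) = [ - 1,6]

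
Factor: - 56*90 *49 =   -  246960= -2^4*3^2 * 5^1 *7^3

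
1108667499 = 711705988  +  396961511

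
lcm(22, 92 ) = 1012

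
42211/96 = 439 + 67/96= 439.70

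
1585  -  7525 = -5940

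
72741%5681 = 4569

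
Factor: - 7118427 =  - 3^1 * 17^1*29^1*4813^1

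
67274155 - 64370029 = 2904126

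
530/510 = 1+2/51 =1.04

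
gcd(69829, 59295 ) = 1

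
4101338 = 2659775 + 1441563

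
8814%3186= 2442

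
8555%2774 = 233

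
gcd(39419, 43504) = 1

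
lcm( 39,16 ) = 624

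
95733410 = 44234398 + 51499012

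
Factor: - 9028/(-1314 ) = 2^1*3^( -2)* 37^1*61^1 * 73^( - 1 ) = 4514/657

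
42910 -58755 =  - 15845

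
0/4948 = 0 = 0.00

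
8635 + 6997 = 15632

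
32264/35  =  921 + 29/35 = 921.83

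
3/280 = 3/280= 0.01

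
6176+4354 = 10530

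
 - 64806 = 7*( - 9258)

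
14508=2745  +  11763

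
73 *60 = 4380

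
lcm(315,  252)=1260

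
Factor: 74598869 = 74598869^1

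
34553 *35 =1209355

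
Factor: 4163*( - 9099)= -3^3 *23^1*181^1*337^1= -37879137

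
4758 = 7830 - 3072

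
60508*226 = 13674808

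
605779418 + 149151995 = 754931413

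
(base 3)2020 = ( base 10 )60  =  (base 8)74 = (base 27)26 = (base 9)66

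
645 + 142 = 787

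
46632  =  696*67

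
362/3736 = 181/1868= 0.10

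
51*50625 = 2581875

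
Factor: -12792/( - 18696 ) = 13^1*19^(-1 ) = 13/19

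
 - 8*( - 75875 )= 607000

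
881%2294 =881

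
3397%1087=136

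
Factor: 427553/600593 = 7^( - 2) *17^( - 1 ) * 593^1 = 593/833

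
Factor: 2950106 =2^1*271^1 * 5443^1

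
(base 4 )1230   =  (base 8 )154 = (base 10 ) 108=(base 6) 300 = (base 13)84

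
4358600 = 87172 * 50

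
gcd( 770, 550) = 110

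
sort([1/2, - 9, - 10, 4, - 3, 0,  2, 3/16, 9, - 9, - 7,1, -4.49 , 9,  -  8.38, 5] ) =[ - 10,-9, -9 , - 8.38, - 7, - 4.49, - 3, 0, 3/16, 1/2, 1,2, 4, 5, 9, 9]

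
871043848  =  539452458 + 331591390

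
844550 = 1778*475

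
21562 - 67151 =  - 45589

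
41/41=1 = 1.00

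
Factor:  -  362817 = -3^2*7^1 * 13^1 * 443^1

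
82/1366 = 41/683 = 0.06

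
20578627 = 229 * 89863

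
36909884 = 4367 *8452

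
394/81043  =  394/81043= 0.00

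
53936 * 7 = 377552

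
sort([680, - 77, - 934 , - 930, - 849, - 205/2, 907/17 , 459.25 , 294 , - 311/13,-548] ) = [ - 934, - 930, - 849 ,- 548,-205/2,-77, - 311/13,907/17,294, 459.25, 680] 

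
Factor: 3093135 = 3^1*5^1*206209^1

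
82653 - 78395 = 4258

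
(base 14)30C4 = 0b10000011010100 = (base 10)8404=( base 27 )BE7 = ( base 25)db4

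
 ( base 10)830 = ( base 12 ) 592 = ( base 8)1476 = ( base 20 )21A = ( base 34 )oe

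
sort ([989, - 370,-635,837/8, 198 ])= [-635, - 370, 837/8, 198,989 ] 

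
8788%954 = 202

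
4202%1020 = 122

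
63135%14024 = 7039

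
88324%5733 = 2329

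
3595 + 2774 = 6369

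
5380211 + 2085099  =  7465310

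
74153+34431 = 108584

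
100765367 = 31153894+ 69611473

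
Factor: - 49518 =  -2^1 * 3^3*7^1*131^1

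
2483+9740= 12223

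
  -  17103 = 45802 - 62905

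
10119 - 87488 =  - 77369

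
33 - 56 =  - 23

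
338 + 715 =1053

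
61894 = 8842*7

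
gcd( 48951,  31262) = 49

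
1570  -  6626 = -5056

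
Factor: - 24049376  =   - 2^5*13^2*4447^1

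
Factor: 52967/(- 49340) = -2^ (-2)*5^(  -  1) *2467^( - 1) * 52967^1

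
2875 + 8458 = 11333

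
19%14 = 5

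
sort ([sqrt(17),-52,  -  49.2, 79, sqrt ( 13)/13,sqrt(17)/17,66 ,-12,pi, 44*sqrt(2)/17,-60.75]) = [ - 60.75, - 52, - 49.2,-12, sqrt( 17)/17 , sqrt( 13 )/13 , pi,44*sqrt( 2 ) /17,sqrt( 17), 66,79]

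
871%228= 187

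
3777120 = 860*4392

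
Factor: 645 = 3^1*5^1*43^1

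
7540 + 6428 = 13968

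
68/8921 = 68/8921 = 0.01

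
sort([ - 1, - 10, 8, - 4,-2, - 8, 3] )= [ - 10, - 8, - 4, - 2,- 1, 3, 8]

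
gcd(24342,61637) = 1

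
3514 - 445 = 3069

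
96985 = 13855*7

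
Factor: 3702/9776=2^( - 3) *3^1 *13^ ( - 1 )*47^( - 1)*617^1 = 1851/4888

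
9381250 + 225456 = 9606706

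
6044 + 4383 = 10427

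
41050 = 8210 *5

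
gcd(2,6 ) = 2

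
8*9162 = 73296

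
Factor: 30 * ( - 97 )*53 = - 2^1*3^1*5^1*53^1*97^1= -154230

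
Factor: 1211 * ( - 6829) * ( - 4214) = 34849438666 = 2^1*7^3*43^1*173^1*6829^1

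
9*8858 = 79722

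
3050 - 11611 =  - 8561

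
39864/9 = 13288/3 = 4429.33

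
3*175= 525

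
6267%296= 51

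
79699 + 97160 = 176859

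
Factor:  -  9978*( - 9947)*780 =77415909480 = 2^3*3^2*5^1*7^3*13^1*29^1*1663^1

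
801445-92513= 708932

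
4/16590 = 2/8295 = 0.00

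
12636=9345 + 3291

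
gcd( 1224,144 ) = 72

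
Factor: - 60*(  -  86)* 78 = 2^4  *3^2 *5^1*13^1*43^1 = 402480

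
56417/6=9402+5/6 = 9402.83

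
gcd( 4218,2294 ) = 74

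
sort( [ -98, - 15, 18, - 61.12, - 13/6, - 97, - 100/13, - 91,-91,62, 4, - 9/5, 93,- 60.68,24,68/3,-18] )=[-98, - 97,-91, - 91, - 61.12, - 60.68, - 18, -15, - 100/13, - 13/6,-9/5, 4, 18, 68/3,24 , 62, 93]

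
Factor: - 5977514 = - 2^1*19^1*157303^1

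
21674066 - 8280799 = 13393267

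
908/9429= 908/9429=0.10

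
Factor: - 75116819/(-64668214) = 2^(-1)*13^( - 1)*227^ (-1 )*1451^1*10957^( - 1)*51769^1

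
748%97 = 69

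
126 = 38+88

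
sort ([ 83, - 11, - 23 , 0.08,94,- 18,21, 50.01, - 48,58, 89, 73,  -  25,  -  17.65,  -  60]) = [ - 60 , - 48, -25 , - 23, - 18, - 17.65, - 11, 0.08,21, 50.01, 58, 73, 83,89, 94 ] 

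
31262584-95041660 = -63779076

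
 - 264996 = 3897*(-68 )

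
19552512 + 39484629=59037141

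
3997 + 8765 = 12762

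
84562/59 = 84562/59 = 1433.25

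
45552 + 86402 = 131954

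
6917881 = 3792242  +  3125639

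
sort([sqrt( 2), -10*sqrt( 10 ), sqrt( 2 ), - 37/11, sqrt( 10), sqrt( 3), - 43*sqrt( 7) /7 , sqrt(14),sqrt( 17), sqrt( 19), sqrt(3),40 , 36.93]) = [ - 10*sqrt(10),  -  43*sqrt ( 7)/7, -37/11, sqrt( 2 ), sqrt( 2 ), sqrt( 3), sqrt ( 3 ), sqrt(10), sqrt( 14 ) , sqrt( 17), sqrt( 19),36.93, 40 ] 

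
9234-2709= 6525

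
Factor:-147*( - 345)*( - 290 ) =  - 14707350 = - 2^1*3^2*5^2*7^2 * 23^1*29^1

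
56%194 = 56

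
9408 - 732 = 8676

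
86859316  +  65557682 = 152416998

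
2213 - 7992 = -5779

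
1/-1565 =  - 1 + 1564/1565 = - 0.00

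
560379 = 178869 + 381510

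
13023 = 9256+3767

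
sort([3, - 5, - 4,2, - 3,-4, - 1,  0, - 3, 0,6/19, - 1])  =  [ - 5 , - 4, - 4, - 3, - 3, - 1, - 1,0, 0,6/19,2,  3]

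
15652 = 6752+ 8900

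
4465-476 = 3989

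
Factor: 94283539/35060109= 13469077/5008587 = 3^( - 1)*67^1*139^ ( - 1)*12011^( -1)* 201031^1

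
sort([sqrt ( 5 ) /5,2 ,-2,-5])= [ - 5, -2,sqrt(5)/5, 2]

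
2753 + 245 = 2998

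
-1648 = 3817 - 5465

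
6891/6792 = 2297/2264 = 1.01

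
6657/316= 6657/316 = 21.07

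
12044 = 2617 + 9427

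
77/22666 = 11/3238 = 0.00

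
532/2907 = 28/153= 0.18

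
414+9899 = 10313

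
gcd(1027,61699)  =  79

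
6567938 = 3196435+3371503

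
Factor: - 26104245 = -3^1*5^1*1740283^1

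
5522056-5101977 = 420079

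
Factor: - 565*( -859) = 485335= 5^1*113^1 * 859^1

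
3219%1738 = 1481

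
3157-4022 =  - 865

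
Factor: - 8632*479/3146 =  - 2^2*11^(-2)*83^1*479^1 = - 159028/121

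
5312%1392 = 1136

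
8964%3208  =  2548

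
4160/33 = 4160/33 = 126.06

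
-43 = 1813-1856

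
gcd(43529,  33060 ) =551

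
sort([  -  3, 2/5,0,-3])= [ - 3,  -  3,  0,  2/5]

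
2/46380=1/23190 = 0.00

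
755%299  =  157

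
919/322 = 2 + 275/322 = 2.85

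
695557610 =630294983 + 65262627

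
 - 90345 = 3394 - 93739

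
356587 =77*4631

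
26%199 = 26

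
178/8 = 22 + 1/4 = 22.25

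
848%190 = 88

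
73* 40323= 2943579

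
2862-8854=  - 5992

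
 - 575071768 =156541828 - 731613596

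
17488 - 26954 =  -9466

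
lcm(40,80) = 80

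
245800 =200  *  1229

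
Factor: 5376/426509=2^8*3^1*7^1 *97^ ( - 1)*4397^ ( -1) 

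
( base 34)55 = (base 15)BA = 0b10101111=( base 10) 175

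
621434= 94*6611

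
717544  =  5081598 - 4364054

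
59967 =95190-35223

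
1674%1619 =55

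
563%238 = 87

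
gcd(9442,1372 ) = 2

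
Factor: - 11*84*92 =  - 85008=-2^4*3^1*7^1*11^1*23^1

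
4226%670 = 206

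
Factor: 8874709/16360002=2^( - 1 ) * 3^ (-3)*29^( - 1)*31^(-1)*37^1 *337^ ( - 1)*239857^1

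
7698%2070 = 1488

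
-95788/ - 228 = 420 + 7/57 = 420.12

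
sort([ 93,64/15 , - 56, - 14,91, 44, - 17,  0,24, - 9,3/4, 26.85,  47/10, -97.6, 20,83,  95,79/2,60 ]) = [ - 97.6,- 56, - 17, - 14, - 9, 0, 3/4 , 64/15 , 47/10, 20, 24, 26.85, 79/2, 44, 60,83, 91 , 93,95 ] 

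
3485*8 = 27880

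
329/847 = 47/121 = 0.39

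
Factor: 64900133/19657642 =2^ ( - 1 ) * 2141^1*30313^1*9828821^( - 1)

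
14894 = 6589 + 8305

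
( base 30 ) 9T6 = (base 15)29d6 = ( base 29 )ajf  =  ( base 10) 8976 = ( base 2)10001100010000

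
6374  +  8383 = 14757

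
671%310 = 51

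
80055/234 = 8895/26 = 342.12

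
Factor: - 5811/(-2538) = 2^(-1 )*3^ (-2)*13^1*47^(  -  1 )*149^1 = 1937/846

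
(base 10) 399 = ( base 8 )617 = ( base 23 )h8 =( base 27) el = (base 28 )E7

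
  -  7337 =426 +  - 7763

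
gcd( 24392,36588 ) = 12196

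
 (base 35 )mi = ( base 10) 788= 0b1100010100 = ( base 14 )404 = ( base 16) 314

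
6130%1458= 298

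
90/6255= 2/139= 0.01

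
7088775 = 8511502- 1422727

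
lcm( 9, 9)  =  9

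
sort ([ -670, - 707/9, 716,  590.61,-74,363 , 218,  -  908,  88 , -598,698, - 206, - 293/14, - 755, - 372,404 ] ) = [-908, - 755 , - 670,- 598, - 372, - 206, - 707/9,  -  74,-293/14,88,218,363,404, 590.61,698, 716]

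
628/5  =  628/5 = 125.60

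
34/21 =34/21= 1.62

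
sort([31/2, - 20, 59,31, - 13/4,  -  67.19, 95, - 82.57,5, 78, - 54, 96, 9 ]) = [-82.57,-67.19, - 54,-20,-13/4, 5, 9,31/2,31,59,  78,95,96 ]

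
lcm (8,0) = 0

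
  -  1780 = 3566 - 5346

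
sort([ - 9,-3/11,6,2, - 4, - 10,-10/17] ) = [ - 10, - 9, - 4, - 10/17, - 3/11,2,6 ]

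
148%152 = 148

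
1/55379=1/55379 =0.00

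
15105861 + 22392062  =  37497923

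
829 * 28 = 23212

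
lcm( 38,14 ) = 266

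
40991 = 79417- 38426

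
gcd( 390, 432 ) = 6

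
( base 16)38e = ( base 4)32032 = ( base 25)1BA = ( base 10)910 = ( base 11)758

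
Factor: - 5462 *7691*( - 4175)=2^1  *  5^2 * 167^1*2731^1*7691^1 = 175384410350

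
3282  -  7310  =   - 4028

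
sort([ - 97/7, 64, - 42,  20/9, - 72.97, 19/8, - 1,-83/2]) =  [ - 72.97 , - 42, - 83/2, - 97/7,  -  1,20/9,19/8, 64 ]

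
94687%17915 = 5112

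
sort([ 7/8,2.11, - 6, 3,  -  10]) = [ - 10,-6,7/8, 2.11, 3] 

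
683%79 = 51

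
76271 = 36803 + 39468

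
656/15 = 656/15= 43.73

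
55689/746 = 55689/746 = 74.65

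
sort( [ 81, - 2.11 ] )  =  [ - 2.11,81 ] 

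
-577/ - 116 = 577/116 =4.97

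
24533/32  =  24533/32 = 766.66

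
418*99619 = 41640742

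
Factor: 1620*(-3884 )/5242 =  - 2^3*3^4*5^1*971^1*2621^ ( - 1 ) = -3146040/2621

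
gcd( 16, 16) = 16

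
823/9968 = 823/9968 = 0.08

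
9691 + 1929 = 11620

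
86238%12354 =12114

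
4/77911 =4/77911= 0.00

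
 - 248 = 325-573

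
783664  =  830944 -47280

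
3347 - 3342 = 5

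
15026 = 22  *683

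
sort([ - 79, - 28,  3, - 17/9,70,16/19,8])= [ - 79, - 28, - 17/9, 16/19,3, 8 , 70 ]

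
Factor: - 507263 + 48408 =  - 458855 = - 5^1  *  91771^1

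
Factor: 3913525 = 5^2*7^1 *11^1 *19^1*107^1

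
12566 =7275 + 5291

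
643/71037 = 643/71037 = 0.01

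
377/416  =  29/32 = 0.91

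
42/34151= 42/34151 =0.00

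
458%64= 10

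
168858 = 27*6254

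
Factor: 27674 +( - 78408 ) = - 2^1*25367^1 = - 50734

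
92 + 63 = 155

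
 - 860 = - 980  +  120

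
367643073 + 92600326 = 460243399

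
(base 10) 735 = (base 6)3223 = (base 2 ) 1011011111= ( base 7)2100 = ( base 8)1337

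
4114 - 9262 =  - 5148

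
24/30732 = 2/2561 = 0.00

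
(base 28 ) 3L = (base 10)105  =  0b1101001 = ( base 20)55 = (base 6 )253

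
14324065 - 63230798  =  - 48906733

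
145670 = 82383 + 63287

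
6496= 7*928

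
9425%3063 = 236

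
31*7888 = 244528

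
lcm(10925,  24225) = 557175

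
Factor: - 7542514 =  - 2^1 *7^1*538751^1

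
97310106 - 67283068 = 30027038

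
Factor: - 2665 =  - 5^1*13^1*41^1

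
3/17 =3/17 = 0.18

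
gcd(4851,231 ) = 231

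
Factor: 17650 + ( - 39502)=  -21852 = - 2^2*3^2 * 607^1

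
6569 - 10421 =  - 3852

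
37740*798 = 30116520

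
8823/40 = 8823/40 = 220.57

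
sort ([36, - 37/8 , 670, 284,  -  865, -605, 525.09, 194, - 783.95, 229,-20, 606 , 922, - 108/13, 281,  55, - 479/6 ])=[ - 865, - 783.95,-605,- 479/6,  -  20, - 108/13, - 37/8 , 36 , 55,194, 229,  281,284, 525.09,606 , 670,922 ] 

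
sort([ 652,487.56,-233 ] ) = [ - 233,487.56,652]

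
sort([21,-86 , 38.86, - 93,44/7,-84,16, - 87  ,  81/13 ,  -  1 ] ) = [ - 93, - 87,-86,- 84, - 1, 81/13,  44/7, 16, 21, 38.86 ] 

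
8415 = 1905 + 6510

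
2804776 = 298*9412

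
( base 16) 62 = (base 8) 142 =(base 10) 98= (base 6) 242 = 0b1100010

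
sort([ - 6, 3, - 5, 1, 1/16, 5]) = [ - 6,- 5,1/16, 1, 3 , 5 ]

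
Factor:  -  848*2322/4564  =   - 2^3*3^3*7^( - 1)*43^1*53^1*163^( - 1) = - 492264/1141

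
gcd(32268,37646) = 5378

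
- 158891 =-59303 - 99588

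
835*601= 501835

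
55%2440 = 55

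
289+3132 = 3421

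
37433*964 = 36085412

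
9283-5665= 3618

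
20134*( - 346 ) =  - 6966364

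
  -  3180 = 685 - 3865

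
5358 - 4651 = 707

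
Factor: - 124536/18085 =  - 2^3 *3^1*5^ ( - 1)*3617^( - 1)*5189^1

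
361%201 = 160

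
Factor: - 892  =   - 2^2 * 223^1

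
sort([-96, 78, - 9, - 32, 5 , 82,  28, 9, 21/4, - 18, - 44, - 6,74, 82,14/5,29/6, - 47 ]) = [  -  96, - 47, - 44, - 32, - 18, - 9, - 6, 14/5, 29/6,5,21/4, 9,  28, 74, 78,  82, 82]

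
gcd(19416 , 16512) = 24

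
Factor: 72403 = 17^1*4259^1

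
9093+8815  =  17908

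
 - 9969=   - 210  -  9759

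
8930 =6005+2925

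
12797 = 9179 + 3618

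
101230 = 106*955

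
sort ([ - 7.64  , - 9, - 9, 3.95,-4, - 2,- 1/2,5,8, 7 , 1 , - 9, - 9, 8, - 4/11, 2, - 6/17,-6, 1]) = [ - 9, - 9, - 9,-9,- 7.64 , - 6, - 4, - 2, - 1/2,-4/11, - 6/17, 1, 1,  2,3.95, 5, 7, 8, 8 ]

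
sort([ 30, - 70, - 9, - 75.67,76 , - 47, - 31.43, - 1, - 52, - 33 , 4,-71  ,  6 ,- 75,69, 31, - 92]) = [ - 92,  -  75.67 ,-75, -71, - 70, - 52,-47, - 33,-31.43, - 9, - 1, 4, 6,  30,31,69,76 ] 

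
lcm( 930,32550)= 32550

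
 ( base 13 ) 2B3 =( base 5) 3414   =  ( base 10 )484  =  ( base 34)E8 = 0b111100100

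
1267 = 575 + 692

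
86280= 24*3595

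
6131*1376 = 8436256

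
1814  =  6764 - 4950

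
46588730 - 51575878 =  - 4987148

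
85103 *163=13871789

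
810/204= 3 + 33/34=3.97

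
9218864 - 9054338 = 164526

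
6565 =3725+2840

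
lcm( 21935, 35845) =1469645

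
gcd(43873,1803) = 601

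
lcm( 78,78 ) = 78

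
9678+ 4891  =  14569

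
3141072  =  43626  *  72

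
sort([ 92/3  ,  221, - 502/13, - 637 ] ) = [-637, - 502/13, 92/3, 221]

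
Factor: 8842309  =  7^1*1263187^1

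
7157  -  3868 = 3289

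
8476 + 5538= 14014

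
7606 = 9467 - 1861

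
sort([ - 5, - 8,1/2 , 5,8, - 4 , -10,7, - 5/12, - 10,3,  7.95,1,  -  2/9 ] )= [ - 10, - 10 , - 8, - 5,-4, - 5/12, - 2/9,1/2,1,3, 5, 7,7.95,8]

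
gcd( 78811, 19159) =1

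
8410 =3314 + 5096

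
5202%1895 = 1412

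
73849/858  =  86 + 61/858=   86.07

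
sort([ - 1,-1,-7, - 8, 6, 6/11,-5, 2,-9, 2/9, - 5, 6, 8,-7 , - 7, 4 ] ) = [ - 9, -8,-7, - 7, - 7, - 5, - 5,  -  1  , - 1, 2/9, 6/11, 2,4, 6,6, 8]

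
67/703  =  67/703 =0.10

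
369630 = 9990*37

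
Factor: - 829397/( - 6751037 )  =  53^1*15649^1 * 6751037^( - 1)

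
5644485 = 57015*99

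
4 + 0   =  4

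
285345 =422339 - 136994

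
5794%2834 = 126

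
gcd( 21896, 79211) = 1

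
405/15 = 27=27.00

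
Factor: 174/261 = 2^1 * 3^(-1 ) =2/3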